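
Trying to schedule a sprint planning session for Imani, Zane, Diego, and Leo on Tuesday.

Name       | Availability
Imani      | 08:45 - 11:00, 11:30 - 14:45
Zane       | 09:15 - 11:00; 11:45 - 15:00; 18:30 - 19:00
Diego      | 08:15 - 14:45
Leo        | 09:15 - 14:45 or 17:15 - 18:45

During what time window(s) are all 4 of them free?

09:15-11:00, 11:45-14:45

Imani ∩ Zane: 09:15-11:00, 11:45-14:45.
Imani ∩ Zane ∩ Diego: 09:15-11:00, 11:45-14:45.
Imani ∩ Zane ∩ Diego ∩ Leo: 09:15-11:00, 11:45-14:45.
Those are the intersection windows.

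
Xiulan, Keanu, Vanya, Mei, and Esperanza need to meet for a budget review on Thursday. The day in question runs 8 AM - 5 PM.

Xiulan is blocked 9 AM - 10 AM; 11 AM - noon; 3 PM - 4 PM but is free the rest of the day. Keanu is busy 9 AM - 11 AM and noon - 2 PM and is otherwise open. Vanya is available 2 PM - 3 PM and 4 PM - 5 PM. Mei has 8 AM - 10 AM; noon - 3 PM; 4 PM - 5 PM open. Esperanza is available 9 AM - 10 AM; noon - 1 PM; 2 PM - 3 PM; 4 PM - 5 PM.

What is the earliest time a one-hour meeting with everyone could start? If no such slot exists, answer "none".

14:00

Xiulan free: 08:00-09:00, 10:00-11:00, 12:00-15:00, 16:00-17:00 (invert busy blocks within the working day).
Keanu free: 08:00-09:00, 11:00-12:00, 14:00-17:00 (invert busy blocks within the working day).
Vanya free: 14:00-15:00, 16:00-17:00.
Mei free: 08:00-10:00, 12:00-15:00, 16:00-17:00.
Esperanza free: 09:00-10:00, 12:00-13:00, 14:00-15:00, 16:00-17:00.
Xiulan ∩ Keanu: 08:00-09:00, 14:00-15:00, 16:00-17:00.
Xiulan ∩ Keanu ∩ Vanya: 14:00-15:00, 16:00-17:00.
Xiulan ∩ Keanu ∩ Vanya ∩ Mei: 14:00-15:00, 16:00-17:00.
Xiulan ∩ Keanu ∩ Vanya ∩ Mei ∩ Esperanza: 14:00-15:00, 16:00-17:00.
The first common window of at least 60 minutes is 14:00-15:00, so the earliest start is 14:00.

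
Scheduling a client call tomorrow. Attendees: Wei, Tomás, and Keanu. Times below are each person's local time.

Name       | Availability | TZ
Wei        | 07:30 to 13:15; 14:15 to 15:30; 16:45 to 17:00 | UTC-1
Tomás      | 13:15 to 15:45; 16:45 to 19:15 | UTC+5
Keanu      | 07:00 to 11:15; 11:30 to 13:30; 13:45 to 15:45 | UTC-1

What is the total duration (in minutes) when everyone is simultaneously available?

270

Wei in UTC: 08:30-14:15, 15:15-16:30, 17:45-18:00 (add 1h to convert from UTC-1).
Tomás in UTC: 08:15-10:45, 11:45-14:15 (subtract 5h to convert from UTC+5).
Keanu in UTC: 08:00-12:15, 12:30-14:30, 14:45-16:45 (add 1h to convert from UTC-1).
Wei ∩ Tomás: 08:30-10:45, 11:45-14:15.
Wei ∩ Tomás ∩ Keanu: 08:30-10:45, 11:45-12:15, 12:30-14:15.
So the common availability across everyone is 08:30-10:45, 11:45-12:15, 12:30-14:15.
Summing the common windows: 135 + 30 + 105 = 270 minutes.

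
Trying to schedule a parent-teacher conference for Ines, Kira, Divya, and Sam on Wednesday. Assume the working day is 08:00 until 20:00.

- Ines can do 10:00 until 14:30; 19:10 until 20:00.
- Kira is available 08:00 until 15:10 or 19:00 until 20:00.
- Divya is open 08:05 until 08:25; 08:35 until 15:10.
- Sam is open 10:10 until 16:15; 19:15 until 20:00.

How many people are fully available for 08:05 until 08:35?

1

Kira can make the full 08:05-08:35 slot — that's 1.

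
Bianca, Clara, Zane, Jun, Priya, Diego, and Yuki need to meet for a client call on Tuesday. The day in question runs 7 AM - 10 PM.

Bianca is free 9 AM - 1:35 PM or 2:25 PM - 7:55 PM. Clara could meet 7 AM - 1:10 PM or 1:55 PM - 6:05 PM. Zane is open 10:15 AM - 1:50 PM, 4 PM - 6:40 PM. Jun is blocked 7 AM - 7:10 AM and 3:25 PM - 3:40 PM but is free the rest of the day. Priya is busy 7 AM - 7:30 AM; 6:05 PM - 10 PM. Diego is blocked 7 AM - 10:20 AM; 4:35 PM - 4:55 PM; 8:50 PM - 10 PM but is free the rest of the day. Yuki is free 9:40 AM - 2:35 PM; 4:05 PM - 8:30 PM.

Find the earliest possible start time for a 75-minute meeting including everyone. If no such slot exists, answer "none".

Bianca free: 09:00-13:35, 14:25-19:55.
Clara free: 07:00-13:10, 13:55-18:05.
Zane free: 10:15-13:50, 16:00-18:40.
Jun free: 07:10-15:25, 15:40-22:00 (invert busy blocks within the working day).
Priya free: 07:30-18:05 (invert busy blocks within the working day).
Diego free: 10:20-16:35, 16:55-20:50 (invert busy blocks within the working day).
Yuki free: 09:40-14:35, 16:05-20:30.
Bianca ∩ Clara: 09:00-13:10, 14:25-18:05.
Bianca ∩ Clara ∩ Zane: 10:15-13:10, 16:00-18:05.
Bianca ∩ Clara ∩ Zane ∩ Jun: 10:15-13:10, 16:00-18:05.
Bianca ∩ Clara ∩ Zane ∩ Jun ∩ Priya: 10:15-13:10, 16:00-18:05.
Bianca ∩ Clara ∩ Zane ∩ Jun ∩ Priya ∩ Diego: 10:20-13:10, 16:00-16:35, 16:55-18:05.
Bianca ∩ Clara ∩ Zane ∩ Jun ∩ Priya ∩ Diego ∩ Yuki: 10:20-13:10, 16:05-16:35, 16:55-18:05.
Those are the intersection windows.
The first common window of at least 75 minutes is 10:20-13:10, so the earliest start is 10:20.

10:20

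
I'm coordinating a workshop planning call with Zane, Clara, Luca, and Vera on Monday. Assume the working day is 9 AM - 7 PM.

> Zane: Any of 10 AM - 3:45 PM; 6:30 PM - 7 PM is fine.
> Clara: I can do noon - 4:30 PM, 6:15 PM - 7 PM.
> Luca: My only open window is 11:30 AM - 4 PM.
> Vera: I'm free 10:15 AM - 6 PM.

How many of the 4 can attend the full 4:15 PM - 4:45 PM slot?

Vera can make the full 16:15-16:45 slot — that's 1.

1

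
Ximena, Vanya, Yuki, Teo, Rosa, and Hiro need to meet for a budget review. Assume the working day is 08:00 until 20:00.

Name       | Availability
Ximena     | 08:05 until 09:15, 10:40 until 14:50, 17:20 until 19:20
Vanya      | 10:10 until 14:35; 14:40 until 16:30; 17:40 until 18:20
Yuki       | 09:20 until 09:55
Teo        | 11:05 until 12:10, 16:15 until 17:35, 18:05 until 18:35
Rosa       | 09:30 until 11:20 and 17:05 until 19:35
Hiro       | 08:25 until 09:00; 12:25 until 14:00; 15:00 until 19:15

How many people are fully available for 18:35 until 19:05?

Ximena, Rosa, and Hiro can make the full 18:35-19:05 slot — that's 3.

3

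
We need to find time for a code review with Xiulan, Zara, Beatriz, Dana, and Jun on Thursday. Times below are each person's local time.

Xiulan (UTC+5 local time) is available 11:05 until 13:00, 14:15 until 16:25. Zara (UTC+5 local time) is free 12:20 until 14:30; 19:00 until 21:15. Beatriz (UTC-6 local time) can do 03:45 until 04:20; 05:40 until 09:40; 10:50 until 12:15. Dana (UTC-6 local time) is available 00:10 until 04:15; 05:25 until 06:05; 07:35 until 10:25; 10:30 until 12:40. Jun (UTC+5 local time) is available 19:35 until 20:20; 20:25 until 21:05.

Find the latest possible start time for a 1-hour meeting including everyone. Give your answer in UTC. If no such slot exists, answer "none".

Xiulan in UTC: 06:05-08:00, 09:15-11:25 (subtract 5h to convert from UTC+5).
Zara in UTC: 07:20-09:30, 14:00-16:15 (subtract 5h to convert from UTC+5).
Beatriz in UTC: 09:45-10:20, 11:40-15:40, 16:50-18:15 (add 6h to convert from UTC-6).
Dana in UTC: 06:10-10:15, 11:25-12:05, 13:35-16:25, 16:30-18:40 (add 6h to convert from UTC-6).
Jun in UTC: 14:35-15:20, 15:25-16:05 (subtract 5h to convert from UTC+5).
Xiulan ∩ Zara: 07:20-08:00, 09:15-09:30.
Xiulan ∩ Zara ∩ Beatriz: ∅.
Xiulan ∩ Zara ∩ Beatriz ∩ Dana: ∅.
Xiulan ∩ Zara ∩ Beatriz ∩ Dana ∩ Jun: ∅.
There is no time when everyone is free.
No common window is at least 60 minutes long.

none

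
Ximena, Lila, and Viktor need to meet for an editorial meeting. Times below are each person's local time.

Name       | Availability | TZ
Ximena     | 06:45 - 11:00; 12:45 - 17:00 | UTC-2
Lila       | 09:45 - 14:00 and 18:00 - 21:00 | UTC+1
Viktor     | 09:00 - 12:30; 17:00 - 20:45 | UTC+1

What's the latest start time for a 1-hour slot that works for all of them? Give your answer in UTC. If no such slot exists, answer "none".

Ximena in UTC: 08:45-13:00, 14:45-19:00 (add 2h to convert from UTC-2).
Lila in UTC: 08:45-13:00, 17:00-20:00 (subtract 1h to convert from UTC+1).
Viktor in UTC: 08:00-11:30, 16:00-19:45 (subtract 1h to convert from UTC+1).
Ximena ∩ Lila: 08:45-13:00, 17:00-19:00.
Ximena ∩ Lila ∩ Viktor: 08:45-11:30, 17:00-19:00.
The last common window of at least 60 minutes is 17:00-19:00; a 60-minute meeting can start as late as 18:00 and still end by 19:00.

18:00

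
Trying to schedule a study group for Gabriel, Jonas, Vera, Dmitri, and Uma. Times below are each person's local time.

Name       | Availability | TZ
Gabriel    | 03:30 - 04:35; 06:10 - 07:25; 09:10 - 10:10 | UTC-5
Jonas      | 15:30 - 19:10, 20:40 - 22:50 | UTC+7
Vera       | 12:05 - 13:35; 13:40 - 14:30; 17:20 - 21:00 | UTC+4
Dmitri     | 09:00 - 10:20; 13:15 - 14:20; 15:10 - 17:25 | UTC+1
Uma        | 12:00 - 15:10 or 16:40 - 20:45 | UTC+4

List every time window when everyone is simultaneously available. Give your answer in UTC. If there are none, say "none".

08:30-09:20, 14:10-15:10

Gabriel in UTC: 08:30-09:35, 11:10-12:25, 14:10-15:10 (add 5h to convert from UTC-5).
Jonas in UTC: 08:30-12:10, 13:40-15:50 (subtract 7h to convert from UTC+7).
Vera in UTC: 08:05-09:35, 09:40-10:30, 13:20-17:00 (subtract 4h to convert from UTC+4).
Dmitri in UTC: 08:00-09:20, 12:15-13:20, 14:10-16:25 (subtract 1h to convert from UTC+1).
Uma in UTC: 08:00-11:10, 12:40-16:45 (subtract 4h to convert from UTC+4).
Gabriel ∩ Jonas: 08:30-09:35, 11:10-12:10, 14:10-15:10.
Gabriel ∩ Jonas ∩ Vera: 08:30-09:35, 14:10-15:10.
Gabriel ∩ Jonas ∩ Vera ∩ Dmitri: 08:30-09:20, 14:10-15:10.
Gabriel ∩ Jonas ∩ Vera ∩ Dmitri ∩ Uma: 08:30-09:20, 14:10-15:10.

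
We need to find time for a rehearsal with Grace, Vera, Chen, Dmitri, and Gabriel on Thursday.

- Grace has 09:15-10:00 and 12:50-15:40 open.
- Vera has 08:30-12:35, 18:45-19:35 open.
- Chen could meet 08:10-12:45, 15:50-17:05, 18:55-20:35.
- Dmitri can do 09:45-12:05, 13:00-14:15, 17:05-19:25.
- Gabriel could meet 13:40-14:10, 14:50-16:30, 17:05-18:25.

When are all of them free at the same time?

none

Grace ∩ Vera: 09:15-10:00.
Grace ∩ Vera ∩ Chen: 09:15-10:00.
Grace ∩ Vera ∩ Chen ∩ Dmitri: 09:45-10:00.
Grace ∩ Vera ∩ Chen ∩ Dmitri ∩ Gabriel: ∅.
There is no time when everyone is free.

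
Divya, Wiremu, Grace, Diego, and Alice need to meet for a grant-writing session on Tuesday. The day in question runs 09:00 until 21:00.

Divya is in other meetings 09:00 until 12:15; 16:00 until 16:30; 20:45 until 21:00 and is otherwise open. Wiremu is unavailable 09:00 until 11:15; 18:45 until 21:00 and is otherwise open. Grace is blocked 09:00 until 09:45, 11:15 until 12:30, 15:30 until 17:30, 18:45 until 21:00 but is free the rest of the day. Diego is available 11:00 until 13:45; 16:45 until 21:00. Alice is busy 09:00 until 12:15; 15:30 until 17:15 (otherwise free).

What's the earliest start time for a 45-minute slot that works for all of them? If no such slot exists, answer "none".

12:30

Divya free: 12:15-16:00, 16:30-20:45 (invert busy blocks within the working day).
Wiremu free: 11:15-18:45 (invert busy blocks within the working day).
Grace free: 09:45-11:15, 12:30-15:30, 17:30-18:45 (invert busy blocks within the working day).
Diego free: 11:00-13:45, 16:45-21:00.
Alice free: 12:15-15:30, 17:15-21:00 (invert busy blocks within the working day).
Divya ∩ Wiremu: 12:15-16:00, 16:30-18:45.
Divya ∩ Wiremu ∩ Grace: 12:30-15:30, 17:30-18:45.
Divya ∩ Wiremu ∩ Grace ∩ Diego: 12:30-13:45, 17:30-18:45.
Divya ∩ Wiremu ∩ Grace ∩ Diego ∩ Alice: 12:30-13:45, 17:30-18:45.
The first common window of at least 45 minutes is 12:30-13:45, so the earliest start is 12:30.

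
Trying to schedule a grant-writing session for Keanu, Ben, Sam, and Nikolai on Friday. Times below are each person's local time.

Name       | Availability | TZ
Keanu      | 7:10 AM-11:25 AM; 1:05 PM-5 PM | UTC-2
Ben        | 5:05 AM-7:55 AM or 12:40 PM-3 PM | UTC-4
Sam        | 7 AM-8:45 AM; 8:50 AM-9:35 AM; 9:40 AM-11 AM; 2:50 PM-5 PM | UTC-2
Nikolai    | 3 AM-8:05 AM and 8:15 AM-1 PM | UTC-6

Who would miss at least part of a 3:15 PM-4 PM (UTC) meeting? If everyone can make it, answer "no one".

Keanu in UTC: 09:10-13:25, 15:05-19:00 (add 2h to convert from UTC-2).
Ben in UTC: 09:05-11:55, 16:40-19:00 (add 4h to convert from UTC-4).
Sam in UTC: 09:00-10:45, 10:50-11:35, 11:40-13:00, 16:50-19:00 (add 2h to convert from UTC-2).
Nikolai in UTC: 09:00-14:05, 14:15-19:00 (add 6h to convert from UTC-6).
Keanu: free for 15:15-16:00. Ben: not fully free for 15:15-16:00. Sam: not fully free for 15:15-16:00. Nikolai: free for 15:15-16:00.

Ben, Sam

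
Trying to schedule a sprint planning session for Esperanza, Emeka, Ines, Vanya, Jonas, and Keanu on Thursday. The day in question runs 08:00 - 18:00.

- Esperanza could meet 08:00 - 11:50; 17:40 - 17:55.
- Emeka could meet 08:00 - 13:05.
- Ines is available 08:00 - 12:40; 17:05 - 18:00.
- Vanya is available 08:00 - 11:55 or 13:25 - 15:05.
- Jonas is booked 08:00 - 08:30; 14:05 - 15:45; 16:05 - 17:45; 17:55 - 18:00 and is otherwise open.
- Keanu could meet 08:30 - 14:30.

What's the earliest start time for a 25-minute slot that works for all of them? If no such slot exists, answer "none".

08:30

Esperanza free: 08:00-11:50, 17:40-17:55.
Emeka free: 08:00-13:05.
Ines free: 08:00-12:40, 17:05-18:00.
Vanya free: 08:00-11:55, 13:25-15:05.
Jonas free: 08:30-14:05, 15:45-16:05, 17:45-17:55 (invert busy blocks within the working day).
Keanu free: 08:30-14:30.
Esperanza ∩ Emeka: 08:00-11:50.
Esperanza ∩ Emeka ∩ Ines: 08:00-11:50.
Esperanza ∩ Emeka ∩ Ines ∩ Vanya: 08:00-11:50.
Esperanza ∩ Emeka ∩ Ines ∩ Vanya ∩ Jonas: 08:30-11:50.
Esperanza ∩ Emeka ∩ Ines ∩ Vanya ∩ Jonas ∩ Keanu: 08:30-11:50.
The first common window of at least 25 minutes is 08:30-11:50, so the earliest start is 08:30.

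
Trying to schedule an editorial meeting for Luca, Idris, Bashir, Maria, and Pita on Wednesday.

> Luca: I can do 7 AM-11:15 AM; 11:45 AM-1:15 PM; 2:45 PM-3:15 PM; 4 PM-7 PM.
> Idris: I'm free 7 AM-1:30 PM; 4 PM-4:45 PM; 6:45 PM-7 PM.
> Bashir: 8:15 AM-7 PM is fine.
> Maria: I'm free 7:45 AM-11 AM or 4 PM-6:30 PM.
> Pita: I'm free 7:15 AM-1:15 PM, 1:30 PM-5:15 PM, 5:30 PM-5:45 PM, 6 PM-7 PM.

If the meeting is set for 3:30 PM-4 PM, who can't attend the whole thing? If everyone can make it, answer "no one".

Luca: not fully free for 15:30-16:00. Idris: not fully free for 15:30-16:00. Bashir: free for 15:30-16:00. Maria: not fully free for 15:30-16:00. Pita: free for 15:30-16:00.

Idris, Luca, Maria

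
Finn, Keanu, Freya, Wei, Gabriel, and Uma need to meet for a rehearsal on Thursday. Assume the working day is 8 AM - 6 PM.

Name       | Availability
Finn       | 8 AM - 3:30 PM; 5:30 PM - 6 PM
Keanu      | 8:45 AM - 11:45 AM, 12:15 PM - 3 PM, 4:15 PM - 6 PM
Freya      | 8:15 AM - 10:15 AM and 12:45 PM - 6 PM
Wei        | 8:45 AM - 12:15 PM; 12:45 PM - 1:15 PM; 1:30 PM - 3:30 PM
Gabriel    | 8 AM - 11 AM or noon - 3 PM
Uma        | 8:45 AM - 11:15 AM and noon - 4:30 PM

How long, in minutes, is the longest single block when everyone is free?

Finn ∩ Keanu: 08:45-11:45, 12:15-15:00, 17:30-18:00.
Finn ∩ Keanu ∩ Freya: 08:45-10:15, 12:45-15:00, 17:30-18:00.
Finn ∩ Keanu ∩ Freya ∩ Wei: 08:45-10:15, 12:45-13:15, 13:30-15:00.
Finn ∩ Keanu ∩ Freya ∩ Wei ∩ Gabriel: 08:45-10:15, 12:45-13:15, 13:30-15:00.
Finn ∩ Keanu ∩ Freya ∩ Wei ∩ Gabriel ∩ Uma: 08:45-10:15, 12:45-13:15, 13:30-15:00.
Those are the intersection windows.
The longest is 08:45-10:15 at 90 minutes.

90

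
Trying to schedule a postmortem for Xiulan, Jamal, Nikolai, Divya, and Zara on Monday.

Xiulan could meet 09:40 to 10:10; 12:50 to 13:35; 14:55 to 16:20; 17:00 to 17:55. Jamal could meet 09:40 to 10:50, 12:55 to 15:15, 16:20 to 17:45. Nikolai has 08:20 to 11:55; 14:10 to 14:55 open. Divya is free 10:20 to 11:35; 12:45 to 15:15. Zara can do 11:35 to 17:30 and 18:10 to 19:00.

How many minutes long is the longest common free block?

0

Xiulan ∩ Jamal: 09:40-10:10, 12:55-13:35, 14:55-15:15, 17:00-17:45.
Xiulan ∩ Jamal ∩ Nikolai: 09:40-10:10.
Xiulan ∩ Jamal ∩ Nikolai ∩ Divya: ∅.
Xiulan ∩ Jamal ∩ Nikolai ∩ Divya ∩ Zara: ∅.
There is no time when everyone is free.
No common window exists, so the longest block is 0 minutes.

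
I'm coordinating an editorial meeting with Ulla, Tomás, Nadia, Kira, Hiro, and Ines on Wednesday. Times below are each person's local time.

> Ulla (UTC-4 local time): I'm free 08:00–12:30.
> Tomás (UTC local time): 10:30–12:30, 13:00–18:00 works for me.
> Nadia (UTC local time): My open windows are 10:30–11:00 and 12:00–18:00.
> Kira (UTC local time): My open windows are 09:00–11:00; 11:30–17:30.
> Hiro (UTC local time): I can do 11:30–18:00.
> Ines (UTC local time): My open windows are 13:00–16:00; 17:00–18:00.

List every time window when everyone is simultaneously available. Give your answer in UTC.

Ulla in UTC: 12:00-16:30 (add 4h to convert from UTC-4).
Tomás in UTC: 10:30-12:30, 13:00-18:00.
Nadia in UTC: 10:30-11:00, 12:00-18:00.
Kira in UTC: 09:00-11:00, 11:30-17:30.
Hiro in UTC: 11:30-18:00.
Ines in UTC: 13:00-16:00, 17:00-18:00.
Ulla ∩ Tomás: 12:00-12:30, 13:00-16:30.
Ulla ∩ Tomás ∩ Nadia: 12:00-12:30, 13:00-16:30.
Ulla ∩ Tomás ∩ Nadia ∩ Kira: 12:00-12:30, 13:00-16:30.
Ulla ∩ Tomás ∩ Nadia ∩ Kira ∩ Hiro: 12:00-12:30, 13:00-16:30.
Ulla ∩ Tomás ∩ Nadia ∩ Kira ∩ Hiro ∩ Ines: 13:00-16:00.

13:00-16:00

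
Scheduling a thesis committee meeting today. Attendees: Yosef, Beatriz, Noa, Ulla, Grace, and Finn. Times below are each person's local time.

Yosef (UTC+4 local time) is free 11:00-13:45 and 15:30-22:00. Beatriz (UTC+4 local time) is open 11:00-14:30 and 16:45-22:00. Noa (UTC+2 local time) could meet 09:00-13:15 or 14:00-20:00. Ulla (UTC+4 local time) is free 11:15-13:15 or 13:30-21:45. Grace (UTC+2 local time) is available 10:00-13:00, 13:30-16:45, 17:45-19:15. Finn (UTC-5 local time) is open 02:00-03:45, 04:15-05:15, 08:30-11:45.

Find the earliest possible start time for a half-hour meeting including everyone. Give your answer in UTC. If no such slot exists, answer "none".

Yosef in UTC: 07:00-09:45, 11:30-18:00 (subtract 4h to convert from UTC+4).
Beatriz in UTC: 07:00-10:30, 12:45-18:00 (subtract 4h to convert from UTC+4).
Noa in UTC: 07:00-11:15, 12:00-18:00 (subtract 2h to convert from UTC+2).
Ulla in UTC: 07:15-09:15, 09:30-17:45 (subtract 4h to convert from UTC+4).
Grace in UTC: 08:00-11:00, 11:30-14:45, 15:45-17:15 (subtract 2h to convert from UTC+2).
Finn in UTC: 07:00-08:45, 09:15-10:15, 13:30-16:45 (add 5h to convert from UTC-5).
Yosef ∩ Beatriz: 07:00-09:45, 12:45-18:00.
Yosef ∩ Beatriz ∩ Noa: 07:00-09:45, 12:45-18:00.
Yosef ∩ Beatriz ∩ Noa ∩ Ulla: 07:15-09:15, 09:30-09:45, 12:45-17:45.
Yosef ∩ Beatriz ∩ Noa ∩ Ulla ∩ Grace: 08:00-09:15, 09:30-09:45, 12:45-14:45, 15:45-17:15.
Yosef ∩ Beatriz ∩ Noa ∩ Ulla ∩ Grace ∩ Finn: 08:00-08:45, 09:30-09:45, 13:30-14:45, 15:45-16:45.
Those are the intersection windows.
The first common window of at least 30 minutes is 08:00-08:45, so the earliest start is 08:00.

08:00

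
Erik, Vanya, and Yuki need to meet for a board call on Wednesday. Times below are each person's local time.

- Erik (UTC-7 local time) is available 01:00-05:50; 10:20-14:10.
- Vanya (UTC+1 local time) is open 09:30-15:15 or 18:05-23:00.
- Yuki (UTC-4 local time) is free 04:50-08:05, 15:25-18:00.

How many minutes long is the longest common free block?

Erik in UTC: 08:00-12:50, 17:20-21:10 (add 7h to convert from UTC-7).
Vanya in UTC: 08:30-14:15, 17:05-22:00 (subtract 1h to convert from UTC+1).
Yuki in UTC: 08:50-12:05, 19:25-22:00 (add 4h to convert from UTC-4).
Erik ∩ Vanya: 08:30-12:50, 17:20-21:10.
Erik ∩ Vanya ∩ Yuki: 08:50-12:05, 19:25-21:10.
So the common availability across everyone is 08:50-12:05, 19:25-21:10.
The longest is 08:50-12:05 at 195 minutes.

195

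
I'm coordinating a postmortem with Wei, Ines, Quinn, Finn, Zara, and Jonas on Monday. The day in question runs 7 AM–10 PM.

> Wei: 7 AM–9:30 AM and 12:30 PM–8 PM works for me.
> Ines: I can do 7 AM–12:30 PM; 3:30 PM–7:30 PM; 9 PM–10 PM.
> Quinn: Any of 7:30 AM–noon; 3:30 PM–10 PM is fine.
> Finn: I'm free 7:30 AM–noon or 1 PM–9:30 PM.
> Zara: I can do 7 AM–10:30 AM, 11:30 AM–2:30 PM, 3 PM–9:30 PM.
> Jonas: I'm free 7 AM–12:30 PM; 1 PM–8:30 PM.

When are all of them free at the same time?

07:30-09:30, 15:30-19:30

Wei ∩ Ines: 07:00-09:30, 15:30-19:30.
Wei ∩ Ines ∩ Quinn: 07:30-09:30, 15:30-19:30.
Wei ∩ Ines ∩ Quinn ∩ Finn: 07:30-09:30, 15:30-19:30.
Wei ∩ Ines ∩ Quinn ∩ Finn ∩ Zara: 07:30-09:30, 15:30-19:30.
Wei ∩ Ines ∩ Quinn ∩ Finn ∩ Zara ∩ Jonas: 07:30-09:30, 15:30-19:30.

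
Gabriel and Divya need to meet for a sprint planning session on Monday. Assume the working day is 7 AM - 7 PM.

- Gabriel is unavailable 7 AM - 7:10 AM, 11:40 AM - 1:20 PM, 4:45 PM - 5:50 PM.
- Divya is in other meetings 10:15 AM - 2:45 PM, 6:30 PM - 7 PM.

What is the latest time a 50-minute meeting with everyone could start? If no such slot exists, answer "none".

Gabriel free: 07:10-11:40, 13:20-16:45, 17:50-19:00 (invert busy blocks within the working day).
Divya free: 07:00-10:15, 14:45-18:30 (invert busy blocks within the working day).
Gabriel ∩ Divya: 07:10-10:15, 14:45-16:45, 17:50-18:30.
Those are the intersection windows.
The last common window of at least 50 minutes is 14:45-16:45; a 50-minute meeting can start as late as 15:55 and still end by 16:45.

15:55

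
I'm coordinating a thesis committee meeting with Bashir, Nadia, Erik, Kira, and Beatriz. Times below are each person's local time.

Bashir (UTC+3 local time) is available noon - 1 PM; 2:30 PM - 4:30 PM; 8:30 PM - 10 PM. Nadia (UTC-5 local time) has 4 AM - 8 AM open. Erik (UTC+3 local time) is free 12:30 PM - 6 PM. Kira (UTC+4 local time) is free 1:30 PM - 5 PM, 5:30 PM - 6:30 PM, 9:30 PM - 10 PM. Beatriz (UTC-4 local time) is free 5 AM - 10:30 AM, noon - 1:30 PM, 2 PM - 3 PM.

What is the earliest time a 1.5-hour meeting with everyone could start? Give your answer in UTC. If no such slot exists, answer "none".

11:30

Bashir in UTC: 09:00-10:00, 11:30-13:30, 17:30-19:00 (subtract 3h to convert from UTC+3).
Nadia in UTC: 09:00-13:00 (add 5h to convert from UTC-5).
Erik in UTC: 09:30-15:00 (subtract 3h to convert from UTC+3).
Kira in UTC: 09:30-13:00, 13:30-14:30, 17:30-18:00 (subtract 4h to convert from UTC+4).
Beatriz in UTC: 09:00-14:30, 16:00-17:30, 18:00-19:00 (add 4h to convert from UTC-4).
Bashir ∩ Nadia: 09:00-10:00, 11:30-13:00.
Bashir ∩ Nadia ∩ Erik: 09:30-10:00, 11:30-13:00.
Bashir ∩ Nadia ∩ Erik ∩ Kira: 09:30-10:00, 11:30-13:00.
Bashir ∩ Nadia ∩ Erik ∩ Kira ∩ Beatriz: 09:30-10:00, 11:30-13:00.
Those are the intersection windows.
The first common window of at least 90 minutes is 11:30-13:00, so the earliest start is 11:30.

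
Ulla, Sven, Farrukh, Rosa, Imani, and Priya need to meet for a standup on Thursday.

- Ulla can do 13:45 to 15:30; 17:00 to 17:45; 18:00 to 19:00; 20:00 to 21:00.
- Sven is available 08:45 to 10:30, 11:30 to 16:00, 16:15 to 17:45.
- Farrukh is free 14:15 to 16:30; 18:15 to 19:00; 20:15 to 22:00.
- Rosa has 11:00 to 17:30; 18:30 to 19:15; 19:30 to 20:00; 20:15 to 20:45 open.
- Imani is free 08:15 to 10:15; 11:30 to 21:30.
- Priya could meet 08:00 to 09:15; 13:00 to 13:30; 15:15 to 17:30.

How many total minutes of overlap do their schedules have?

Ulla ∩ Sven: 13:45-15:30, 17:00-17:45.
Ulla ∩ Sven ∩ Farrukh: 14:15-15:30.
Ulla ∩ Sven ∩ Farrukh ∩ Rosa: 14:15-15:30.
Ulla ∩ Sven ∩ Farrukh ∩ Rosa ∩ Imani: 14:15-15:30.
Ulla ∩ Sven ∩ Farrukh ∩ Rosa ∩ Imani ∩ Priya: 15:15-15:30.
That's a single block of 15 minutes.

15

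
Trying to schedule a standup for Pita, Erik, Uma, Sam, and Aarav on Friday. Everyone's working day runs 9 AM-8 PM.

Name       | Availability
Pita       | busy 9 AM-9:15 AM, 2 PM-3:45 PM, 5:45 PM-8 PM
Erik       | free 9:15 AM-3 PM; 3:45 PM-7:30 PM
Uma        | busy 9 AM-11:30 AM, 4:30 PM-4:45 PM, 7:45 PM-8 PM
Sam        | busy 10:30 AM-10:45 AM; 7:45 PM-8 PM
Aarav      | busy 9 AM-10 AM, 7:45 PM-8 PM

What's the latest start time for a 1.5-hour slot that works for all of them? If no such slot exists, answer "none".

12:30

Pita free: 09:15-14:00, 15:45-17:45 (invert busy blocks within the working day).
Erik free: 09:15-15:00, 15:45-19:30.
Uma free: 11:30-16:30, 16:45-19:45 (invert busy blocks within the working day).
Sam free: 09:00-10:30, 10:45-19:45 (invert busy blocks within the working day).
Aarav free: 10:00-19:45 (invert busy blocks within the working day).
Pita ∩ Erik: 09:15-14:00, 15:45-17:45.
Pita ∩ Erik ∩ Uma: 11:30-14:00, 15:45-16:30, 16:45-17:45.
Pita ∩ Erik ∩ Uma ∩ Sam: 11:30-14:00, 15:45-16:30, 16:45-17:45.
Pita ∩ Erik ∩ Uma ∩ Sam ∩ Aarav: 11:30-14:00, 15:45-16:30, 16:45-17:45.
The last common window of at least 90 minutes is 11:30-14:00; a 90-minute meeting can start as late as 12:30 and still end by 14:00.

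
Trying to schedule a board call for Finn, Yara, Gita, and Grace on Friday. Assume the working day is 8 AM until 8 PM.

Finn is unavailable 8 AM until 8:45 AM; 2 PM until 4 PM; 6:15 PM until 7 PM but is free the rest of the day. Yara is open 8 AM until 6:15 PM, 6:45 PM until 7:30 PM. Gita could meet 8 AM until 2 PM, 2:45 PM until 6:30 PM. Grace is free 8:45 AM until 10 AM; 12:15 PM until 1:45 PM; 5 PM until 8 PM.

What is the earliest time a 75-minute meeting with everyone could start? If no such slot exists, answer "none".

Finn free: 08:45-14:00, 16:00-18:15, 19:00-20:00 (invert busy blocks within the working day).
Yara free: 08:00-18:15, 18:45-19:30.
Gita free: 08:00-14:00, 14:45-18:30.
Grace free: 08:45-10:00, 12:15-13:45, 17:00-20:00.
Finn ∩ Yara: 08:45-14:00, 16:00-18:15, 19:00-19:30.
Finn ∩ Yara ∩ Gita: 08:45-14:00, 16:00-18:15.
Finn ∩ Yara ∩ Gita ∩ Grace: 08:45-10:00, 12:15-13:45, 17:00-18:15.
The first common window of at least 75 minutes is 08:45-10:00, so the earliest start is 08:45.

08:45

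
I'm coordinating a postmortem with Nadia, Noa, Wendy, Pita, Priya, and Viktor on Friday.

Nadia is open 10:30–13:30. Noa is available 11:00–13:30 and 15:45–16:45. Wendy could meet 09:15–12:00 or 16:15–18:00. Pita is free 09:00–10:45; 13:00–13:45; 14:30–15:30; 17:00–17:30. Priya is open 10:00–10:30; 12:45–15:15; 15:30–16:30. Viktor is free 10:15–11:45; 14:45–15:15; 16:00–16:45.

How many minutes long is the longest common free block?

Nadia ∩ Noa: 11:00-13:30.
Nadia ∩ Noa ∩ Wendy: 11:00-12:00.
Nadia ∩ Noa ∩ Wendy ∩ Pita: ∅.
Nadia ∩ Noa ∩ Wendy ∩ Pita ∩ Priya: ∅.
Nadia ∩ Noa ∩ Wendy ∩ Pita ∩ Priya ∩ Viktor: ∅.
There is no time when everyone is free.
No common window exists, so the longest block is 0 minutes.

0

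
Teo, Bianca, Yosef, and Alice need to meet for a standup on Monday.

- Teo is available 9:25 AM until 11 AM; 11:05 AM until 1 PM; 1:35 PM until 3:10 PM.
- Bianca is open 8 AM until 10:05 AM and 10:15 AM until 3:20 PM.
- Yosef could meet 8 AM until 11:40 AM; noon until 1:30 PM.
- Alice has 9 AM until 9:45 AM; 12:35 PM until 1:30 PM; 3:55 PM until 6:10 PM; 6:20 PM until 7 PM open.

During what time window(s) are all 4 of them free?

09:25-09:45, 12:35-13:00

Teo ∩ Bianca: 09:25-10:05, 10:15-11:00, 11:05-13:00, 13:35-15:10.
Teo ∩ Bianca ∩ Yosef: 09:25-10:05, 10:15-11:00, 11:05-11:40, 12:00-13:00.
Teo ∩ Bianca ∩ Yosef ∩ Alice: 09:25-09:45, 12:35-13:00.
Those are the intersection windows.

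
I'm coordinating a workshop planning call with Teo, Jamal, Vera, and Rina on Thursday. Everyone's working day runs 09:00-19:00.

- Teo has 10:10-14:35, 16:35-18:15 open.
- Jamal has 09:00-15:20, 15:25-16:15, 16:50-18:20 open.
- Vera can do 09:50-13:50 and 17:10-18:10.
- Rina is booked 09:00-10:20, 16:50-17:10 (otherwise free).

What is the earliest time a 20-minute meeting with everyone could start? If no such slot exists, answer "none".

10:20

Teo free: 10:10-14:35, 16:35-18:15.
Jamal free: 09:00-15:20, 15:25-16:15, 16:50-18:20.
Vera free: 09:50-13:50, 17:10-18:10.
Rina free: 10:20-16:50, 17:10-19:00 (invert busy blocks within the working day).
Teo ∩ Jamal: 10:10-14:35, 16:50-18:15.
Teo ∩ Jamal ∩ Vera: 10:10-13:50, 17:10-18:10.
Teo ∩ Jamal ∩ Vera ∩ Rina: 10:20-13:50, 17:10-18:10.
So the common availability across everyone is 10:20-13:50, 17:10-18:10.
The first common window of at least 20 minutes is 10:20-13:50, so the earliest start is 10:20.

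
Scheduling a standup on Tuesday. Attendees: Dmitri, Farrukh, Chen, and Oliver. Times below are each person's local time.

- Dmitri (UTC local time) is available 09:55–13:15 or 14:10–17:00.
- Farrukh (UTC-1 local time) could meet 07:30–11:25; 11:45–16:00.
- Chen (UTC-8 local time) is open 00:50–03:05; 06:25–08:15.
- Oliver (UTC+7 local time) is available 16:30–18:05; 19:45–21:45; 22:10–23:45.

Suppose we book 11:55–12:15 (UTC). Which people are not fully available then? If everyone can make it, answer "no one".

Chen, Oliver

Dmitri in UTC: 09:55-13:15, 14:10-17:00.
Farrukh in UTC: 08:30-12:25, 12:45-17:00 (add 1h to convert from UTC-1).
Chen in UTC: 08:50-11:05, 14:25-16:15 (add 8h to convert from UTC-8).
Oliver in UTC: 09:30-11:05, 12:45-14:45, 15:10-16:45 (subtract 7h to convert from UTC+7).
Dmitri: free for 11:55-12:15. Farrukh: free for 11:55-12:15. Chen: not fully free for 11:55-12:15. Oliver: not fully free for 11:55-12:15.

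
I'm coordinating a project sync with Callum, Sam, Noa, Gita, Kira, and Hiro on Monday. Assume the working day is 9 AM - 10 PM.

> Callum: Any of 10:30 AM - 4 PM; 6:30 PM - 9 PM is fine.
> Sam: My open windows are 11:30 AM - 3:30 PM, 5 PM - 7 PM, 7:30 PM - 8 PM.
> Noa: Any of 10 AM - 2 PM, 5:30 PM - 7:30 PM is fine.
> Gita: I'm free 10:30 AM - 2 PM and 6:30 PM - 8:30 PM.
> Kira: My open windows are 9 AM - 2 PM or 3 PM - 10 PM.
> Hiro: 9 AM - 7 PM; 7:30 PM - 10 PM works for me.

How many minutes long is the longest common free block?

150

Callum ∩ Sam: 11:30-15:30, 18:30-19:00, 19:30-20:00.
Callum ∩ Sam ∩ Noa: 11:30-14:00, 18:30-19:00.
Callum ∩ Sam ∩ Noa ∩ Gita: 11:30-14:00, 18:30-19:00.
Callum ∩ Sam ∩ Noa ∩ Gita ∩ Kira: 11:30-14:00, 18:30-19:00.
Callum ∩ Sam ∩ Noa ∩ Gita ∩ Kira ∩ Hiro: 11:30-14:00, 18:30-19:00.
The longest is 11:30-14:00 at 150 minutes.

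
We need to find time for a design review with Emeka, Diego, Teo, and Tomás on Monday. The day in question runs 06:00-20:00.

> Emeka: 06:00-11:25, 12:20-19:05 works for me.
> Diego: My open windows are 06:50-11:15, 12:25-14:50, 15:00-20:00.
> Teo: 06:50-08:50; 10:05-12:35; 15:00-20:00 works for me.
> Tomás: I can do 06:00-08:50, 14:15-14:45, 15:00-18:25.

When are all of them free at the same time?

06:50-08:50, 15:00-18:25

Emeka ∩ Diego: 06:50-11:15, 12:25-14:50, 15:00-19:05.
Emeka ∩ Diego ∩ Teo: 06:50-08:50, 10:05-11:15, 12:25-12:35, 15:00-19:05.
Emeka ∩ Diego ∩ Teo ∩ Tomás: 06:50-08:50, 15:00-18:25.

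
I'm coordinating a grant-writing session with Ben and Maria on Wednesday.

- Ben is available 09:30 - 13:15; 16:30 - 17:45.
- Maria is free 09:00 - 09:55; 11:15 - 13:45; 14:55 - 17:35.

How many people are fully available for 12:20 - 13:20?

1

Maria can make the full 12:20-13:20 slot — that's 1.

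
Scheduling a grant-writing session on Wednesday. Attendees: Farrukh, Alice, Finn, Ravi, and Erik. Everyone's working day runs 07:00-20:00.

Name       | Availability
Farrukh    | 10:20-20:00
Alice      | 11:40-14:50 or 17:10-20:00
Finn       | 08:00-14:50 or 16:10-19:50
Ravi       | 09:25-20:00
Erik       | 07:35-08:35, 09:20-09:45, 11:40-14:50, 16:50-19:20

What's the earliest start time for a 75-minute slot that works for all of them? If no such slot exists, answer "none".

Farrukh ∩ Alice: 11:40-14:50, 17:10-20:00.
Farrukh ∩ Alice ∩ Finn: 11:40-14:50, 17:10-19:50.
Farrukh ∩ Alice ∩ Finn ∩ Ravi: 11:40-14:50, 17:10-19:50.
Farrukh ∩ Alice ∩ Finn ∩ Ravi ∩ Erik: 11:40-14:50, 17:10-19:20.
The first common window of at least 75 minutes is 11:40-14:50, so the earliest start is 11:40.

11:40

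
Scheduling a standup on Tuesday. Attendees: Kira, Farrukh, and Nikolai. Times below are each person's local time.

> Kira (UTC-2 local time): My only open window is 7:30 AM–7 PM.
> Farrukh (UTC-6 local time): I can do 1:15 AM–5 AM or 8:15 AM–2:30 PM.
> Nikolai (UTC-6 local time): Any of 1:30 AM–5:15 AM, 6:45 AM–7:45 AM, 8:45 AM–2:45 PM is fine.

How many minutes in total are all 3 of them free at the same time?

435

Kira in UTC: 09:30-21:00 (add 2h to convert from UTC-2).
Farrukh in UTC: 07:15-11:00, 14:15-20:30 (add 6h to convert from UTC-6).
Nikolai in UTC: 07:30-11:15, 12:45-13:45, 14:45-20:45 (add 6h to convert from UTC-6).
Kira ∩ Farrukh: 09:30-11:00, 14:15-20:30.
Kira ∩ Farrukh ∩ Nikolai: 09:30-11:00, 14:45-20:30.
Summing the common windows: 90 + 345 = 435 minutes.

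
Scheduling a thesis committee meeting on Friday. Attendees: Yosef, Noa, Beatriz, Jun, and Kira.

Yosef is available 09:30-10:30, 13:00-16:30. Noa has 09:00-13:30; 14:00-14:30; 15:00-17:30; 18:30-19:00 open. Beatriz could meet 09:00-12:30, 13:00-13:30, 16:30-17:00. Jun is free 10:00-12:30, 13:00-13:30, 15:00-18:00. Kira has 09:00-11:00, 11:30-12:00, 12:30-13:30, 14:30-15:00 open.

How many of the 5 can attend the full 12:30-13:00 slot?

Noa and Kira can make the full 12:30-13:00 slot — that's 2.

2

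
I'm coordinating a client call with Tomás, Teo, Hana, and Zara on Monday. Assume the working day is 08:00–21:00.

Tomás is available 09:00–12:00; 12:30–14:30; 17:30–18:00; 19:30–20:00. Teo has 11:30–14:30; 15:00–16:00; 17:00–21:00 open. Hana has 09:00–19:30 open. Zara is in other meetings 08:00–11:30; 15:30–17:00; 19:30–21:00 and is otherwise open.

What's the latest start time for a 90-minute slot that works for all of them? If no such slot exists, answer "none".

Tomás free: 09:00-12:00, 12:30-14:30, 17:30-18:00, 19:30-20:00.
Teo free: 11:30-14:30, 15:00-16:00, 17:00-21:00.
Hana free: 09:00-19:30.
Zara free: 11:30-15:30, 17:00-19:30 (invert busy blocks within the working day).
Tomás ∩ Teo: 11:30-12:00, 12:30-14:30, 17:30-18:00, 19:30-20:00.
Tomás ∩ Teo ∩ Hana: 11:30-12:00, 12:30-14:30, 17:30-18:00.
Tomás ∩ Teo ∩ Hana ∩ Zara: 11:30-12:00, 12:30-14:30, 17:30-18:00.
The last common window of at least 90 minutes is 12:30-14:30; a 90-minute meeting can start as late as 13:00 and still end by 14:30.

13:00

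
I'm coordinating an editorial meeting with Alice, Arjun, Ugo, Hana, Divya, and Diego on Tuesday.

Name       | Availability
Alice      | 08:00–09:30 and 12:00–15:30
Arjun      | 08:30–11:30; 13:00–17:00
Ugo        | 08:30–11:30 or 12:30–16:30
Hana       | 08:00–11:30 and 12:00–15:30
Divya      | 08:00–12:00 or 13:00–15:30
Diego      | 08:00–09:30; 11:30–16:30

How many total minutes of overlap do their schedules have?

Alice ∩ Arjun: 08:30-09:30, 13:00-15:30.
Alice ∩ Arjun ∩ Ugo: 08:30-09:30, 13:00-15:30.
Alice ∩ Arjun ∩ Ugo ∩ Hana: 08:30-09:30, 13:00-15:30.
Alice ∩ Arjun ∩ Ugo ∩ Hana ∩ Divya: 08:30-09:30, 13:00-15:30.
Alice ∩ Arjun ∩ Ugo ∩ Hana ∩ Divya ∩ Diego: 08:30-09:30, 13:00-15:30.
Those are the intersection windows.
Summing the common windows: 60 + 150 = 210 minutes.

210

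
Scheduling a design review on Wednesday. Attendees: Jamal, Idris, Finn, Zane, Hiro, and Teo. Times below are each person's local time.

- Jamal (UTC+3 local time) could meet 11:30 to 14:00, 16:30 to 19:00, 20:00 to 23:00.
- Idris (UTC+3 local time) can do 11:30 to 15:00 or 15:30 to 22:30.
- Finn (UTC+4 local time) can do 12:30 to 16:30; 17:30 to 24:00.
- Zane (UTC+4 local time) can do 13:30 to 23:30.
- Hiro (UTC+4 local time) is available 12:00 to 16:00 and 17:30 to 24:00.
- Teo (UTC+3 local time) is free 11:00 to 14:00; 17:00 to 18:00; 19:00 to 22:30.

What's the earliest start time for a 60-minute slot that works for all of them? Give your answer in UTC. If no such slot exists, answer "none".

09:30

Jamal in UTC: 08:30-11:00, 13:30-16:00, 17:00-20:00 (subtract 3h to convert from UTC+3).
Idris in UTC: 08:30-12:00, 12:30-19:30 (subtract 3h to convert from UTC+3).
Finn in UTC: 08:30-12:30, 13:30-20:00 (subtract 4h to convert from UTC+4).
Zane in UTC: 09:30-19:30 (subtract 4h to convert from UTC+4).
Hiro in UTC: 08:00-12:00, 13:30-20:00 (subtract 4h to convert from UTC+4).
Teo in UTC: 08:00-11:00, 14:00-15:00, 16:00-19:30 (subtract 3h to convert from UTC+3).
Jamal ∩ Idris: 08:30-11:00, 13:30-16:00, 17:00-19:30.
Jamal ∩ Idris ∩ Finn: 08:30-11:00, 13:30-16:00, 17:00-19:30.
Jamal ∩ Idris ∩ Finn ∩ Zane: 09:30-11:00, 13:30-16:00, 17:00-19:30.
Jamal ∩ Idris ∩ Finn ∩ Zane ∩ Hiro: 09:30-11:00, 13:30-16:00, 17:00-19:30.
Jamal ∩ Idris ∩ Finn ∩ Zane ∩ Hiro ∩ Teo: 09:30-11:00, 14:00-15:00, 17:00-19:30.
Those are the intersection windows.
The first common window of at least 60 minutes is 09:30-11:00, so the earliest start is 09:30.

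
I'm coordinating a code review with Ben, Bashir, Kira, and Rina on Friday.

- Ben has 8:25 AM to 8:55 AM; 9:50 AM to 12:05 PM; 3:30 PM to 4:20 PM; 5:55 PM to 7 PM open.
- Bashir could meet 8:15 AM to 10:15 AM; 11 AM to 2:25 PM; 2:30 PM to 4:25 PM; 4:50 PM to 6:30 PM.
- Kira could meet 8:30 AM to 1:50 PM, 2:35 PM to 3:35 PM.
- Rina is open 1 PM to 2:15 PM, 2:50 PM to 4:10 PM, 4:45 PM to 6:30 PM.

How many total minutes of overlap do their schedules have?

Ben ∩ Bashir: 08:25-08:55, 09:50-10:15, 11:00-12:05, 15:30-16:20, 17:55-18:30.
Ben ∩ Bashir ∩ Kira: 08:30-08:55, 09:50-10:15, 11:00-12:05, 15:30-15:35.
Ben ∩ Bashir ∩ Kira ∩ Rina: 15:30-15:35.
That's a single block of 5 minutes.

5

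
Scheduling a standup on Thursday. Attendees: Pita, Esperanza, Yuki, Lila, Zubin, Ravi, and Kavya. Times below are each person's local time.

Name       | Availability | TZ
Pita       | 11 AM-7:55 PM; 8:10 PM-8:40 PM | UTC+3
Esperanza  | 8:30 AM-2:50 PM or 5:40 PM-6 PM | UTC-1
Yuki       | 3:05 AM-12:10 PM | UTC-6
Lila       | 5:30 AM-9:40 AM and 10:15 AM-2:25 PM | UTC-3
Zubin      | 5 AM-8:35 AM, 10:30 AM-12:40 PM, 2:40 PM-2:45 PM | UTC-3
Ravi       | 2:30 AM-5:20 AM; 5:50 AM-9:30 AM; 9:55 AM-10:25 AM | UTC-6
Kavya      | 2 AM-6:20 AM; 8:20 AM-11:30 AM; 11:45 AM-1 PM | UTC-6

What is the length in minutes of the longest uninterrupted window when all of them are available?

110

Pita in UTC: 08:00-16:55, 17:10-17:40 (subtract 3h to convert from UTC+3).
Esperanza in UTC: 09:30-15:50, 18:40-19:00 (add 1h to convert from UTC-1).
Yuki in UTC: 09:05-18:10 (add 6h to convert from UTC-6).
Lila in UTC: 08:30-12:40, 13:15-17:25 (add 3h to convert from UTC-3).
Zubin in UTC: 08:00-11:35, 13:30-15:40, 17:40-17:45 (add 3h to convert from UTC-3).
Ravi in UTC: 08:30-11:20, 11:50-15:30, 15:55-16:25 (add 6h to convert from UTC-6).
Kavya in UTC: 08:00-12:20, 14:20-17:30, 17:45-19:00 (add 6h to convert from UTC-6).
Pita ∩ Esperanza: 09:30-15:50.
Pita ∩ Esperanza ∩ Yuki: 09:30-15:50.
Pita ∩ Esperanza ∩ Yuki ∩ Lila: 09:30-12:40, 13:15-15:50.
Pita ∩ Esperanza ∩ Yuki ∩ Lila ∩ Zubin: 09:30-11:35, 13:30-15:40.
Pita ∩ Esperanza ∩ Yuki ∩ Lila ∩ Zubin ∩ Ravi: 09:30-11:20, 13:30-15:30.
Pita ∩ Esperanza ∩ Yuki ∩ Lila ∩ Zubin ∩ Ravi ∩ Kavya: 09:30-11:20, 14:20-15:30.
So the common availability across everyone is 09:30-11:20, 14:20-15:30.
The longest is 09:30-11:20 at 110 minutes.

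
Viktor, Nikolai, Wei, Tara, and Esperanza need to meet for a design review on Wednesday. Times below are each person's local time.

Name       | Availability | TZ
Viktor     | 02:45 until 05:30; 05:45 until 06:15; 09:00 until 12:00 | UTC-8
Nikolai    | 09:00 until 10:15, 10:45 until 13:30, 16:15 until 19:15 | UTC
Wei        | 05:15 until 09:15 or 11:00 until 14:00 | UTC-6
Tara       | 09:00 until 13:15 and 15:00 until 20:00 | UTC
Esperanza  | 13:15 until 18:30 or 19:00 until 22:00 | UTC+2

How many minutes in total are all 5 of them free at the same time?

Viktor in UTC: 10:45-13:30, 13:45-14:15, 17:00-20:00 (add 8h to convert from UTC-8).
Nikolai in UTC: 09:00-10:15, 10:45-13:30, 16:15-19:15.
Wei in UTC: 11:15-15:15, 17:00-20:00 (add 6h to convert from UTC-6).
Tara in UTC: 09:00-13:15, 15:00-20:00.
Esperanza in UTC: 11:15-16:30, 17:00-20:00 (subtract 2h to convert from UTC+2).
Viktor ∩ Nikolai: 10:45-13:30, 17:00-19:15.
Viktor ∩ Nikolai ∩ Wei: 11:15-13:30, 17:00-19:15.
Viktor ∩ Nikolai ∩ Wei ∩ Tara: 11:15-13:15, 17:00-19:15.
Viktor ∩ Nikolai ∩ Wei ∩ Tara ∩ Esperanza: 11:15-13:15, 17:00-19:15.
Summing the common windows: 120 + 135 = 255 minutes.

255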